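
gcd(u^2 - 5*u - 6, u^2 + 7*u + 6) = u + 1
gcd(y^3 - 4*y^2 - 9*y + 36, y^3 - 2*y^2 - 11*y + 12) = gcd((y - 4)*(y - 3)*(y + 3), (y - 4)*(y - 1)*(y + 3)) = y^2 - y - 12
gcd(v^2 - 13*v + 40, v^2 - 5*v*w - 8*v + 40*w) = v - 8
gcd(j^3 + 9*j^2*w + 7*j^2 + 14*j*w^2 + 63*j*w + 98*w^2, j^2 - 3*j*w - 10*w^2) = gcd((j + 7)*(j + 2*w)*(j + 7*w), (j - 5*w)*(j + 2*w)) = j + 2*w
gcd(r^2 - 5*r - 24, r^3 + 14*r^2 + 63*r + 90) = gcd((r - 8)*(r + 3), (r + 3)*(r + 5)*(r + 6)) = r + 3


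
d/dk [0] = 0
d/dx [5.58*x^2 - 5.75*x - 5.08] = 11.16*x - 5.75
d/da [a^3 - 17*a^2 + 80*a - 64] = 3*a^2 - 34*a + 80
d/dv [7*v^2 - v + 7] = 14*v - 1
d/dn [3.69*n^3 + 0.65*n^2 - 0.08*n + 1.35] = 11.07*n^2 + 1.3*n - 0.08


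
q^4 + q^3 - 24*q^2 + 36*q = q*(q - 3)*(q - 2)*(q + 6)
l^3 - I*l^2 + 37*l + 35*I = (l - 7*I)*(l + I)*(l + 5*I)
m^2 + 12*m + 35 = (m + 5)*(m + 7)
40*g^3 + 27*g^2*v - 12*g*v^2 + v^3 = (-8*g + v)*(-5*g + v)*(g + v)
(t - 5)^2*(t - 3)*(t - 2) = t^4 - 15*t^3 + 81*t^2 - 185*t + 150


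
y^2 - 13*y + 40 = (y - 8)*(y - 5)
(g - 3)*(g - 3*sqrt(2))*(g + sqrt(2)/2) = g^3 - 5*sqrt(2)*g^2/2 - 3*g^2 - 3*g + 15*sqrt(2)*g/2 + 9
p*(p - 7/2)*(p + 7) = p^3 + 7*p^2/2 - 49*p/2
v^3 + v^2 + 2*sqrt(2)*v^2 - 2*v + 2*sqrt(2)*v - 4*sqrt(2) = (v - 1)*(v + 2)*(v + 2*sqrt(2))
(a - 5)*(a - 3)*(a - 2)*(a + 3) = a^4 - 7*a^3 + a^2 + 63*a - 90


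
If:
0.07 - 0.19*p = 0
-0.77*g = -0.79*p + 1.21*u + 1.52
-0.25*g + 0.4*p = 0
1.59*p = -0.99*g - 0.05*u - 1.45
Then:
No Solution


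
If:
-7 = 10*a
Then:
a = -7/10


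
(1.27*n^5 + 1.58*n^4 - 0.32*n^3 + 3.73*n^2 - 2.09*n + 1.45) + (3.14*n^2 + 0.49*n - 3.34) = 1.27*n^5 + 1.58*n^4 - 0.32*n^3 + 6.87*n^2 - 1.6*n - 1.89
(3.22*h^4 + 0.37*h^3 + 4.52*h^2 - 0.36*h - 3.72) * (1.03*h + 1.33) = 3.3166*h^5 + 4.6637*h^4 + 5.1477*h^3 + 5.6408*h^2 - 4.3104*h - 4.9476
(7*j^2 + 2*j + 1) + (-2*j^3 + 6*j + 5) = -2*j^3 + 7*j^2 + 8*j + 6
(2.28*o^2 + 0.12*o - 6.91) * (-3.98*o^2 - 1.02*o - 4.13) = -9.0744*o^4 - 2.8032*o^3 + 17.963*o^2 + 6.5526*o + 28.5383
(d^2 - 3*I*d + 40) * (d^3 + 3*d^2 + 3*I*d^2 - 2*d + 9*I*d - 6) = d^5 + 3*d^4 + 47*d^3 + 141*d^2 + 126*I*d^2 - 80*d + 378*I*d - 240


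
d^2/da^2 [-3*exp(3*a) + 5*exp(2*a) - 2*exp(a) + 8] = (-27*exp(2*a) + 20*exp(a) - 2)*exp(a)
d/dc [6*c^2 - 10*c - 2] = 12*c - 10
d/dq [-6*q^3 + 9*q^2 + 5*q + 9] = -18*q^2 + 18*q + 5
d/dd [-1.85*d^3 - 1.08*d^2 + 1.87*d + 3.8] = -5.55*d^2 - 2.16*d + 1.87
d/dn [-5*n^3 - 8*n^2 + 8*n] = -15*n^2 - 16*n + 8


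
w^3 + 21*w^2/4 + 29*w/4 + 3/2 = (w + 1/4)*(w + 2)*(w + 3)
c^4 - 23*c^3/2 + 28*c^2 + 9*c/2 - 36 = (c - 8)*(c - 3)*(c - 3/2)*(c + 1)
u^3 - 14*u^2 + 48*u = u*(u - 8)*(u - 6)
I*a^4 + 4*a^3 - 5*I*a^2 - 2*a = a*(a - 2*I)*(a - I)*(I*a + 1)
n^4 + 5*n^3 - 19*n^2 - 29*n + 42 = (n - 3)*(n - 1)*(n + 2)*(n + 7)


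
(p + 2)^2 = p^2 + 4*p + 4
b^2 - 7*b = b*(b - 7)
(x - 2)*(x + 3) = x^2 + x - 6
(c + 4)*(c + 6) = c^2 + 10*c + 24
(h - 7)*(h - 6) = h^2 - 13*h + 42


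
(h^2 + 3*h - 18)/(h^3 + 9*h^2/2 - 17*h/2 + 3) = 2*(h - 3)/(2*h^2 - 3*h + 1)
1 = 1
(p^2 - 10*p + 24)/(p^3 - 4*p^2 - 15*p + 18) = (p - 4)/(p^2 + 2*p - 3)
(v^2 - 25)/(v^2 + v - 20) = (v - 5)/(v - 4)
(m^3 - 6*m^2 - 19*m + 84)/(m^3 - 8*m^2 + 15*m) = (m^2 - 3*m - 28)/(m*(m - 5))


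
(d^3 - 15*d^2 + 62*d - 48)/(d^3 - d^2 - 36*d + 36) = (d - 8)/(d + 6)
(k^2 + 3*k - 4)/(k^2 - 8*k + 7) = (k + 4)/(k - 7)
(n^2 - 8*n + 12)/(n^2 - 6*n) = (n - 2)/n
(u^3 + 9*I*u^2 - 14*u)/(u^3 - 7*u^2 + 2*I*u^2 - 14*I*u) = (u + 7*I)/(u - 7)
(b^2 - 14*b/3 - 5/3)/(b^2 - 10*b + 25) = (b + 1/3)/(b - 5)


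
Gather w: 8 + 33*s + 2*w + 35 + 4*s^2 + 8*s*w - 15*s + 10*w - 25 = 4*s^2 + 18*s + w*(8*s + 12) + 18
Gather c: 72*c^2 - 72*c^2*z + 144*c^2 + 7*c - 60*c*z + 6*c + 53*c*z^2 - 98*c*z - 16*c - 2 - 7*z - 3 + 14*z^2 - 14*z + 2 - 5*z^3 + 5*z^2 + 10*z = c^2*(216 - 72*z) + c*(53*z^2 - 158*z - 3) - 5*z^3 + 19*z^2 - 11*z - 3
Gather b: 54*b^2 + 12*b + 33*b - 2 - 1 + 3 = 54*b^2 + 45*b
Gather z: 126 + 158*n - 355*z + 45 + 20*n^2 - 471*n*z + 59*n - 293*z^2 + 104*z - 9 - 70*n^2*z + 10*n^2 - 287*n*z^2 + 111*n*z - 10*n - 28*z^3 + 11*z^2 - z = 30*n^2 + 207*n - 28*z^3 + z^2*(-287*n - 282) + z*(-70*n^2 - 360*n - 252) + 162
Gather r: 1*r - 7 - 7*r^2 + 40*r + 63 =-7*r^2 + 41*r + 56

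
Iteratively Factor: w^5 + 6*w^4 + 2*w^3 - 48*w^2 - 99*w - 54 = (w - 3)*(w^4 + 9*w^3 + 29*w^2 + 39*w + 18) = (w - 3)*(w + 3)*(w^3 + 6*w^2 + 11*w + 6) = (w - 3)*(w + 1)*(w + 3)*(w^2 + 5*w + 6) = (w - 3)*(w + 1)*(w + 3)^2*(w + 2)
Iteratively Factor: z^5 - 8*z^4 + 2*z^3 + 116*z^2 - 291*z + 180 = (z - 5)*(z^4 - 3*z^3 - 13*z^2 + 51*z - 36) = (z - 5)*(z - 1)*(z^3 - 2*z^2 - 15*z + 36) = (z - 5)*(z - 1)*(z + 4)*(z^2 - 6*z + 9) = (z - 5)*(z - 3)*(z - 1)*(z + 4)*(z - 3)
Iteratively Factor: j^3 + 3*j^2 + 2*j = (j)*(j^2 + 3*j + 2) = j*(j + 2)*(j + 1)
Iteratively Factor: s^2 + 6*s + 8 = (s + 2)*(s + 4)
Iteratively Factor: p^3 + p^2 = (p + 1)*(p^2) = p*(p + 1)*(p)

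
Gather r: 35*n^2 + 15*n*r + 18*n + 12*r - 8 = 35*n^2 + 18*n + r*(15*n + 12) - 8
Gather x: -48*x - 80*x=-128*x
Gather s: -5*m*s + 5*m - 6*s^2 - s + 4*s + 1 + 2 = 5*m - 6*s^2 + s*(3 - 5*m) + 3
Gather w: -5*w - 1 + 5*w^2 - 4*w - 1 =5*w^2 - 9*w - 2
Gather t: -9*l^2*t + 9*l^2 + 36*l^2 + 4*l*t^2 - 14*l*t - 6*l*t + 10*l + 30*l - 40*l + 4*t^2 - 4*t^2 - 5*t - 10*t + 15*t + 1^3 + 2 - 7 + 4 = 45*l^2 + 4*l*t^2 + t*(-9*l^2 - 20*l)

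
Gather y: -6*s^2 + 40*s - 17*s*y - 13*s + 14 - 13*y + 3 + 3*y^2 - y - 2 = -6*s^2 + 27*s + 3*y^2 + y*(-17*s - 14) + 15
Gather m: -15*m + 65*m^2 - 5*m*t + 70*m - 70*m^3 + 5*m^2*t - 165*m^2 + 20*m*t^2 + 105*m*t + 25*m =-70*m^3 + m^2*(5*t - 100) + m*(20*t^2 + 100*t + 80)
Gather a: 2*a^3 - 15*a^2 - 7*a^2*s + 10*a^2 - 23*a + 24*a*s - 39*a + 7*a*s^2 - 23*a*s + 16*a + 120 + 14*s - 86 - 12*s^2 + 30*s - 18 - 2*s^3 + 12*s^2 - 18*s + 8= 2*a^3 + a^2*(-7*s - 5) + a*(7*s^2 + s - 46) - 2*s^3 + 26*s + 24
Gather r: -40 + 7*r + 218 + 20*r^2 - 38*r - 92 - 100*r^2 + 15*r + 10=-80*r^2 - 16*r + 96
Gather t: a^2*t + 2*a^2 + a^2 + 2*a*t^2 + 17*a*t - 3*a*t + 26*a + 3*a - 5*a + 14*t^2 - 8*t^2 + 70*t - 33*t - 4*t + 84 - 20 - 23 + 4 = 3*a^2 + 24*a + t^2*(2*a + 6) + t*(a^2 + 14*a + 33) + 45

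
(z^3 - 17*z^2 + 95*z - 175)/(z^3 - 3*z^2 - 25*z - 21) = (z^2 - 10*z + 25)/(z^2 + 4*z + 3)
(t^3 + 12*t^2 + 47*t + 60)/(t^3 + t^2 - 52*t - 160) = (t + 3)/(t - 8)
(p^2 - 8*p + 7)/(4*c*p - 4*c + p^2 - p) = (p - 7)/(4*c + p)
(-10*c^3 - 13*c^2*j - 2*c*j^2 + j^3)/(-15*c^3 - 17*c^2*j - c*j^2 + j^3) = (2*c + j)/(3*c + j)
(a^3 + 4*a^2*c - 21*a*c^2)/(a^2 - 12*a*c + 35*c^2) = a*(a^2 + 4*a*c - 21*c^2)/(a^2 - 12*a*c + 35*c^2)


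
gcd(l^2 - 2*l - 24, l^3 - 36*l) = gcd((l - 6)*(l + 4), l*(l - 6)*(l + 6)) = l - 6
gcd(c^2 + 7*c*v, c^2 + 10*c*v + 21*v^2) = c + 7*v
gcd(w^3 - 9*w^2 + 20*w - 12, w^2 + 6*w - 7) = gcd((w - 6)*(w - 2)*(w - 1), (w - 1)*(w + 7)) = w - 1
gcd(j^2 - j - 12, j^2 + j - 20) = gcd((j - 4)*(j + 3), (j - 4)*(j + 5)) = j - 4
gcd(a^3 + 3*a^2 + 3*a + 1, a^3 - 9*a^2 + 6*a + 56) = 1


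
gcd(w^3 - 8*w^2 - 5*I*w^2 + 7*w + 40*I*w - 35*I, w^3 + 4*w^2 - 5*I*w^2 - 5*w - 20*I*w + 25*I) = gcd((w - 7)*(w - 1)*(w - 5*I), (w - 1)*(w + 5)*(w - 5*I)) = w^2 + w*(-1 - 5*I) + 5*I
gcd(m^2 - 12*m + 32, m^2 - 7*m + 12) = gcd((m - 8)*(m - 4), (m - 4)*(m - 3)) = m - 4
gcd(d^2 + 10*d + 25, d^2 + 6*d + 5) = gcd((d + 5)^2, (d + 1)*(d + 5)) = d + 5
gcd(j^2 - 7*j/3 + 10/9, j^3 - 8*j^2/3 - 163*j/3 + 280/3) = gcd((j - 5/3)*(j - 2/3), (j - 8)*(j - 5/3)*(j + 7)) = j - 5/3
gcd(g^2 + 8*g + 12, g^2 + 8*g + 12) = g^2 + 8*g + 12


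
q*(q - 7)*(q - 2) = q^3 - 9*q^2 + 14*q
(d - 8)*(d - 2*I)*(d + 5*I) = d^3 - 8*d^2 + 3*I*d^2 + 10*d - 24*I*d - 80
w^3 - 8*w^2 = w^2*(w - 8)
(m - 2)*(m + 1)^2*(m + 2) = m^4 + 2*m^3 - 3*m^2 - 8*m - 4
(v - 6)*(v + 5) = v^2 - v - 30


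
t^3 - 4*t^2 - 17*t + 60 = (t - 5)*(t - 3)*(t + 4)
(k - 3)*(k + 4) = k^2 + k - 12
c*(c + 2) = c^2 + 2*c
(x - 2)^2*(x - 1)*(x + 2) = x^4 - 3*x^3 - 2*x^2 + 12*x - 8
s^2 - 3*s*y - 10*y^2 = (s - 5*y)*(s + 2*y)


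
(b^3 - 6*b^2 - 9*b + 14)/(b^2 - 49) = (b^2 + b - 2)/(b + 7)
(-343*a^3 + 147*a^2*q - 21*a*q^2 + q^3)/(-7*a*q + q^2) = 49*a^2/q - 14*a + q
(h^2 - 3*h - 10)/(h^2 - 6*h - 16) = (h - 5)/(h - 8)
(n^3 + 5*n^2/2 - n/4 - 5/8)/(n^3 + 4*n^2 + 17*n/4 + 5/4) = (n - 1/2)/(n + 1)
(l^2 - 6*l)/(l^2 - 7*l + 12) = l*(l - 6)/(l^2 - 7*l + 12)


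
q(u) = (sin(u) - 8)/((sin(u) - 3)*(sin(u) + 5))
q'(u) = -(sin(u) - 8)*cos(u)/((sin(u) - 3)*(sin(u) + 5)^2) - (sin(u) - 8)*cos(u)/((sin(u) - 3)^2*(sin(u) + 5)) + cos(u)/((sin(u) - 3)*(sin(u) + 5))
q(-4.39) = 0.58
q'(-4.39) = -0.03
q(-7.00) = 0.55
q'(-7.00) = -0.03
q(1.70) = 0.58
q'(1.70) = -0.01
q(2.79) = 0.54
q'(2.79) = -0.03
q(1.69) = 0.58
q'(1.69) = -0.01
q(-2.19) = 0.55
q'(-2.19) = 0.03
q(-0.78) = 0.55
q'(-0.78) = -0.03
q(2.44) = 0.55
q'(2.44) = -0.05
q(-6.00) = 0.54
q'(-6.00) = 0.03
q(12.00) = 0.54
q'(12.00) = -0.03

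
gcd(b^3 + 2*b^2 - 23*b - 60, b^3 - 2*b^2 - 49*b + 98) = 1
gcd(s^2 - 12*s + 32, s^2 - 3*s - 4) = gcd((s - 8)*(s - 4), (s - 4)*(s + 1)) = s - 4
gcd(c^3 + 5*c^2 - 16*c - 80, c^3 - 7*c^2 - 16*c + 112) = c^2 - 16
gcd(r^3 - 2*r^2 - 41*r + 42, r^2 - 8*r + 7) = r^2 - 8*r + 7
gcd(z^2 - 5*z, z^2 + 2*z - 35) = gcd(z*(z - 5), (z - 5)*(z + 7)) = z - 5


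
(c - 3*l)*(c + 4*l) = c^2 + c*l - 12*l^2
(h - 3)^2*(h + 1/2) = h^3 - 11*h^2/2 + 6*h + 9/2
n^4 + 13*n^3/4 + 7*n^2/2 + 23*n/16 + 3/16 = (n + 1/4)*(n + 1/2)*(n + 1)*(n + 3/2)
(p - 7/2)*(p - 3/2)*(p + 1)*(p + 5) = p^4 + p^3 - 79*p^2/4 + 13*p/2 + 105/4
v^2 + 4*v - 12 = (v - 2)*(v + 6)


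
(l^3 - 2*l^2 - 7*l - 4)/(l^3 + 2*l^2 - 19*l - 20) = (l + 1)/(l + 5)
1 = 1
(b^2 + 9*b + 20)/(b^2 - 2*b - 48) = (b^2 + 9*b + 20)/(b^2 - 2*b - 48)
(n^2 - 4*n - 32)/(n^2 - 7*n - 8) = (n + 4)/(n + 1)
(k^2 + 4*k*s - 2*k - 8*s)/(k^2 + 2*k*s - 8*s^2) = (2 - k)/(-k + 2*s)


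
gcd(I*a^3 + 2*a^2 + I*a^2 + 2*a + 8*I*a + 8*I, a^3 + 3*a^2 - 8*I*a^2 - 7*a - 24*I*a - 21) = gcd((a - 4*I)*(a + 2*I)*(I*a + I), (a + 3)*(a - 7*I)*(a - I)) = 1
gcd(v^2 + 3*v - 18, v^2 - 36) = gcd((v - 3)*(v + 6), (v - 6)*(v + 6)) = v + 6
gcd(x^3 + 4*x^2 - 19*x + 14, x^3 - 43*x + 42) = x^2 + 6*x - 7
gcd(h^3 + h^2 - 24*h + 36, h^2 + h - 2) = 1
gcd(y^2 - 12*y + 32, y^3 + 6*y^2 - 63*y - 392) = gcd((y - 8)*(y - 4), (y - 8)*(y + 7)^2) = y - 8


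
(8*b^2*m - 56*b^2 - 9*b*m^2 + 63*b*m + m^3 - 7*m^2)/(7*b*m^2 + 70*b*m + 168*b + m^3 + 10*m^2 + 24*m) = (8*b^2*m - 56*b^2 - 9*b*m^2 + 63*b*m + m^3 - 7*m^2)/(7*b*m^2 + 70*b*m + 168*b + m^3 + 10*m^2 + 24*m)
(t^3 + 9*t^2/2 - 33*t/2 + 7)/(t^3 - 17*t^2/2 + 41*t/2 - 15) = (2*t^2 + 13*t - 7)/(2*t^2 - 13*t + 15)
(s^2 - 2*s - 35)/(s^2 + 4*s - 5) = (s - 7)/(s - 1)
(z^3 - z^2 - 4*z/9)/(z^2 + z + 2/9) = z*(3*z - 4)/(3*z + 2)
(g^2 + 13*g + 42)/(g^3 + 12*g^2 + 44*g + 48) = (g + 7)/(g^2 + 6*g + 8)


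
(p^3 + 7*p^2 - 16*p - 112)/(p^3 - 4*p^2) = 1 + 11/p + 28/p^2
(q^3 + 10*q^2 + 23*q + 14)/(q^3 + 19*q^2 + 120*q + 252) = (q^2 + 3*q + 2)/(q^2 + 12*q + 36)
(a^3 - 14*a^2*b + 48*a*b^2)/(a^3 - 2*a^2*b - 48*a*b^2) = (a - 6*b)/(a + 6*b)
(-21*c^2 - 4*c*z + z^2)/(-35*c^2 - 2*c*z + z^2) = (3*c + z)/(5*c + z)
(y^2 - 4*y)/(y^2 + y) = (y - 4)/(y + 1)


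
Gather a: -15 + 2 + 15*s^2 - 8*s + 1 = 15*s^2 - 8*s - 12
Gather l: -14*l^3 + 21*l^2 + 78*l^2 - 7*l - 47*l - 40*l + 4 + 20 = -14*l^3 + 99*l^2 - 94*l + 24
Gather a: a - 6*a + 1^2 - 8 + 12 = 5 - 5*a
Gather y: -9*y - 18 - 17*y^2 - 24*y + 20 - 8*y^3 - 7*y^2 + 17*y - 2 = -8*y^3 - 24*y^2 - 16*y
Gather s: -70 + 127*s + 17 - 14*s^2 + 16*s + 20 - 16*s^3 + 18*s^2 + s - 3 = -16*s^3 + 4*s^2 + 144*s - 36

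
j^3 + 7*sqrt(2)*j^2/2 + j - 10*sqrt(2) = (j - sqrt(2))*(j + 2*sqrt(2))*(j + 5*sqrt(2)/2)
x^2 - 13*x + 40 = (x - 8)*(x - 5)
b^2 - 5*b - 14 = (b - 7)*(b + 2)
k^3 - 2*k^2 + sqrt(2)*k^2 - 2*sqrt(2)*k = k*(k - 2)*(k + sqrt(2))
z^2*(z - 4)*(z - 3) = z^4 - 7*z^3 + 12*z^2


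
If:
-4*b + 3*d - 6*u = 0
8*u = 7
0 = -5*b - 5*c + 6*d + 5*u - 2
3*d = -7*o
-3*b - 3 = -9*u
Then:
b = 13/8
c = 71/20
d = 47/12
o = -47/28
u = 7/8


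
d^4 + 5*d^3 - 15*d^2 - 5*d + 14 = (d - 2)*(d - 1)*(d + 1)*(d + 7)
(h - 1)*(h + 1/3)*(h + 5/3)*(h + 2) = h^4 + 3*h^3 + 5*h^2/9 - 31*h/9 - 10/9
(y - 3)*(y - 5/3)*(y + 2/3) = y^3 - 4*y^2 + 17*y/9 + 10/3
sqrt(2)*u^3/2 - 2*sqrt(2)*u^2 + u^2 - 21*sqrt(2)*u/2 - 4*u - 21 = (u - 7)*(u + 3)*(sqrt(2)*u/2 + 1)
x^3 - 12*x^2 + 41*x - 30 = (x - 6)*(x - 5)*(x - 1)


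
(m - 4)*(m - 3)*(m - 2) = m^3 - 9*m^2 + 26*m - 24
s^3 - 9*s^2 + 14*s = s*(s - 7)*(s - 2)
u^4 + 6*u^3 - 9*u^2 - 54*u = u*(u - 3)*(u + 3)*(u + 6)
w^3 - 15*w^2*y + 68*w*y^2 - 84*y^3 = (w - 7*y)*(w - 6*y)*(w - 2*y)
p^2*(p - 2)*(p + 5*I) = p^4 - 2*p^3 + 5*I*p^3 - 10*I*p^2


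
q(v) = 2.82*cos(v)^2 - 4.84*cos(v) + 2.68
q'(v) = -5.64*sin(v)*cos(v) + 4.84*sin(v)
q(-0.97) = 0.85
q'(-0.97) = -1.36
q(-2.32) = 7.28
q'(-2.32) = -6.36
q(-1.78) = 3.81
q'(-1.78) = -5.88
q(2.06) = 5.58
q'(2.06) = 6.61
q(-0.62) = 0.61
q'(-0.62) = -0.15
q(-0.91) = 0.77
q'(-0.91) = -1.09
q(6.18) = 0.66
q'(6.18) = 0.08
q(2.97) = 10.19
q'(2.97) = 1.78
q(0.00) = 0.66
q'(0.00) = 0.00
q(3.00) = 10.24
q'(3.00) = 1.47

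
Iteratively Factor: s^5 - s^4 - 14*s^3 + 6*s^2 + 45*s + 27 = (s - 3)*(s^4 + 2*s^3 - 8*s^2 - 18*s - 9) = (s - 3)*(s + 1)*(s^3 + s^2 - 9*s - 9) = (s - 3)^2*(s + 1)*(s^2 + 4*s + 3) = (s - 3)^2*(s + 1)^2*(s + 3)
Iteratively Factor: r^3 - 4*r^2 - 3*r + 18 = (r + 2)*(r^2 - 6*r + 9) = (r - 3)*(r + 2)*(r - 3)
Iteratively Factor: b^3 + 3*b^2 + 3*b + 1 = (b + 1)*(b^2 + 2*b + 1) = (b + 1)^2*(b + 1)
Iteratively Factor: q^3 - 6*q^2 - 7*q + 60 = (q - 5)*(q^2 - q - 12) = (q - 5)*(q + 3)*(q - 4)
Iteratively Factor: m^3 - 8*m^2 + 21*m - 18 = (m - 3)*(m^2 - 5*m + 6) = (m - 3)*(m - 2)*(m - 3)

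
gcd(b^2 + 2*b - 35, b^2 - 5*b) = b - 5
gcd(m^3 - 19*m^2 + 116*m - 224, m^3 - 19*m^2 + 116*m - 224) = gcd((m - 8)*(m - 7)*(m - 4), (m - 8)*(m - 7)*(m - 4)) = m^3 - 19*m^2 + 116*m - 224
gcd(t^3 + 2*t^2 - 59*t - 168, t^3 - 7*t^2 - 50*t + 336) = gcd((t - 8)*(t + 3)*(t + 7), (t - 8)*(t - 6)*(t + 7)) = t^2 - t - 56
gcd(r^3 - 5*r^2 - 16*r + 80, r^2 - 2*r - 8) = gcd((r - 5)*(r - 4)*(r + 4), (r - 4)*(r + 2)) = r - 4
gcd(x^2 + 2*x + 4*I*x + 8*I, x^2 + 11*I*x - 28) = x + 4*I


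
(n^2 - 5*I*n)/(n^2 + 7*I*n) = (n - 5*I)/(n + 7*I)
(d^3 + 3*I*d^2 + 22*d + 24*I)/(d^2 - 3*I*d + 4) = d + 6*I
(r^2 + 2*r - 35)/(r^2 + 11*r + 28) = (r - 5)/(r + 4)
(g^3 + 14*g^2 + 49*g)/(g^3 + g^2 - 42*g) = (g + 7)/(g - 6)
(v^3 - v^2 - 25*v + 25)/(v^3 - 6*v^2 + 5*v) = (v + 5)/v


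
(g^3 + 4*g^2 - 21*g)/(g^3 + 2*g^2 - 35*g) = (g - 3)/(g - 5)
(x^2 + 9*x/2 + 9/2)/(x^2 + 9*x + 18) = (x + 3/2)/(x + 6)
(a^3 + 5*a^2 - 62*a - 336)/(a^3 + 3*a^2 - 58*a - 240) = (a + 7)/(a + 5)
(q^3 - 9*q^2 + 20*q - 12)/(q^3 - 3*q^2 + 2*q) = (q - 6)/q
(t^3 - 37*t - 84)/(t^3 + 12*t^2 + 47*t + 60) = (t - 7)/(t + 5)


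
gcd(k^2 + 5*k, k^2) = k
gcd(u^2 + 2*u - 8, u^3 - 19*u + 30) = u - 2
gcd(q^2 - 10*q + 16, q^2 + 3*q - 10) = q - 2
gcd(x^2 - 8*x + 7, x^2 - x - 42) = x - 7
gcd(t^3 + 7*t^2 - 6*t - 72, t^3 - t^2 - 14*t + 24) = t^2 + t - 12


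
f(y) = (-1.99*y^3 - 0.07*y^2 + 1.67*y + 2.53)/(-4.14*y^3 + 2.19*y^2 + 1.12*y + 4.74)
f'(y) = (-5.97*y^2 - 0.14*y + 1.67)/(-4.14*y^3 + 2.19*y^2 + 1.12*y + 4.74) + (12.42*y^2 - 4.38*y - 1.12)*(-1.99*y^3 - 0.07*y^2 + 1.67*y + 2.53)/(-4.14*y^3 + 2.19*y^2 + 1.12*y + 4.74)^2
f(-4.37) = 0.41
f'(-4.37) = -0.02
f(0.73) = 0.57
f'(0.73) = -0.06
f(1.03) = 0.54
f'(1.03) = -0.19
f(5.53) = 0.53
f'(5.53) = -0.01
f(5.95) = 0.52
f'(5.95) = -0.01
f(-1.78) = 0.32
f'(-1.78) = -0.07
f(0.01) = 0.54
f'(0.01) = 0.22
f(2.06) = 0.59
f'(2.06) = -0.06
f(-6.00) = 0.43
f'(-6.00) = -0.01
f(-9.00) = 0.45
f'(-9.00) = -0.00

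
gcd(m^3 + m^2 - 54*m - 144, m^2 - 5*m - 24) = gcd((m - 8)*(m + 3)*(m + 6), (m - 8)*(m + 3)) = m^2 - 5*m - 24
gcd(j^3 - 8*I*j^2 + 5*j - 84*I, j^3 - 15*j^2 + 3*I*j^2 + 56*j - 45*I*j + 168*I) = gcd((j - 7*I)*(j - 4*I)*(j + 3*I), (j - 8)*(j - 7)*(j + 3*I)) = j + 3*I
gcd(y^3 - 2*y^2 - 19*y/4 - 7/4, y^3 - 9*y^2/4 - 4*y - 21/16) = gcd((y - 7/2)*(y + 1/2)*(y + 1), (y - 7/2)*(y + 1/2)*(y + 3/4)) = y^2 - 3*y - 7/4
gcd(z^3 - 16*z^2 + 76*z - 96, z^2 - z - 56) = z - 8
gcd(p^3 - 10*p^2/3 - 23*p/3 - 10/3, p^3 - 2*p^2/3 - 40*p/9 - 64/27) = p + 2/3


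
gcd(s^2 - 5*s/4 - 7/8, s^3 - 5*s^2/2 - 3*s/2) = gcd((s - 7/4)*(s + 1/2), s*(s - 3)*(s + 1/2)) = s + 1/2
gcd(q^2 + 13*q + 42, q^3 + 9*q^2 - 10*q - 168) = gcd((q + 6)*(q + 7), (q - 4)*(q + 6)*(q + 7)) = q^2 + 13*q + 42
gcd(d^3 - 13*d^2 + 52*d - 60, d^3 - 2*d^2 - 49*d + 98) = d - 2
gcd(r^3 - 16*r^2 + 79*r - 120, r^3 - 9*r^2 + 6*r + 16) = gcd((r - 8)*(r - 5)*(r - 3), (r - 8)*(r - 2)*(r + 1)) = r - 8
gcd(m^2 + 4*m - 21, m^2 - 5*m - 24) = 1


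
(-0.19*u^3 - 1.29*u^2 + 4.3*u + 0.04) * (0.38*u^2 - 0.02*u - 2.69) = -0.0722*u^5 - 0.4864*u^4 + 2.1709*u^3 + 3.3993*u^2 - 11.5678*u - 0.1076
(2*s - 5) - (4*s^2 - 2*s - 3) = -4*s^2 + 4*s - 2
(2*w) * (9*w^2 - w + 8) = 18*w^3 - 2*w^2 + 16*w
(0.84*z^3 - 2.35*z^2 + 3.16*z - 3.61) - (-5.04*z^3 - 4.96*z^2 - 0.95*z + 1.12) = 5.88*z^3 + 2.61*z^2 + 4.11*z - 4.73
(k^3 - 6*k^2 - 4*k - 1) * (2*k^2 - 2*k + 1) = 2*k^5 - 14*k^4 + 5*k^3 - 2*k - 1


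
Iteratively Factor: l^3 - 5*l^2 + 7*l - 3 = (l - 3)*(l^2 - 2*l + 1) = (l - 3)*(l - 1)*(l - 1)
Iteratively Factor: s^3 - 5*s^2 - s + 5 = (s - 5)*(s^2 - 1) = (s - 5)*(s - 1)*(s + 1)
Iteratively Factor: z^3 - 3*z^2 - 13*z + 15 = (z - 5)*(z^2 + 2*z - 3) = (z - 5)*(z - 1)*(z + 3)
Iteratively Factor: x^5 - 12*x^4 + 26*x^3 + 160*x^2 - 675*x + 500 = (x + 4)*(x^4 - 16*x^3 + 90*x^2 - 200*x + 125) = (x - 5)*(x + 4)*(x^3 - 11*x^2 + 35*x - 25) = (x - 5)^2*(x + 4)*(x^2 - 6*x + 5) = (x - 5)^2*(x - 1)*(x + 4)*(x - 5)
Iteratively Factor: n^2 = (n)*(n)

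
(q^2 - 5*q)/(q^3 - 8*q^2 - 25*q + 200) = q/(q^2 - 3*q - 40)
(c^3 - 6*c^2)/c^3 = (c - 6)/c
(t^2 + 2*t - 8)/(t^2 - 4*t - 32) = (t - 2)/(t - 8)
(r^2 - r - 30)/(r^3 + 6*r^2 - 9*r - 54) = (r^2 - r - 30)/(r^3 + 6*r^2 - 9*r - 54)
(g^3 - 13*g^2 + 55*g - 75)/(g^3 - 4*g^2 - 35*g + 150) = (g - 3)/(g + 6)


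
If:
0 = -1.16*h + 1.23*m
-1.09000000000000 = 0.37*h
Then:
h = -2.95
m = -2.78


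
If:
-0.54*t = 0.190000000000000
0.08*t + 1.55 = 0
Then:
No Solution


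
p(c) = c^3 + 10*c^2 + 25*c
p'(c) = 3*c^2 + 20*c + 25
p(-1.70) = -18.51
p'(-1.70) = -0.33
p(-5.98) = -5.74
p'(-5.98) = 12.68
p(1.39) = 56.76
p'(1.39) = 58.60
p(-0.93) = -15.41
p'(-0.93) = 8.99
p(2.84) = 174.56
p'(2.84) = 106.00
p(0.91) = 31.78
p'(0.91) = 45.68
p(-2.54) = -15.37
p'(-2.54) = -6.45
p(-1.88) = -18.30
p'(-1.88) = -2.00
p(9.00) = 1764.00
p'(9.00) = 448.00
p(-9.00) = -144.00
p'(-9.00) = 88.00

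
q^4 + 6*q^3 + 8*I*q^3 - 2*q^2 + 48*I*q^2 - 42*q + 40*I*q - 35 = (q + 1)*(q + 5)*(q + I)*(q + 7*I)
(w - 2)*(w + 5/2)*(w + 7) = w^3 + 15*w^2/2 - 3*w/2 - 35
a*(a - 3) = a^2 - 3*a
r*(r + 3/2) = r^2 + 3*r/2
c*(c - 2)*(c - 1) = c^3 - 3*c^2 + 2*c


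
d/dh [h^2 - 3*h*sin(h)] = -3*h*cos(h) + 2*h - 3*sin(h)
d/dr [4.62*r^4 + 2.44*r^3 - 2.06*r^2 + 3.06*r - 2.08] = 18.48*r^3 + 7.32*r^2 - 4.12*r + 3.06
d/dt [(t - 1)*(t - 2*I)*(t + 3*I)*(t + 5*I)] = 4*t^3 + t^2*(-3 + 18*I) + t*(2 - 12*I) - 1 + 30*I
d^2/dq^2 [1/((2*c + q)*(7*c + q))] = 2*((2*c + q)^2 + (2*c + q)*(7*c + q) + (7*c + q)^2)/((2*c + q)^3*(7*c + q)^3)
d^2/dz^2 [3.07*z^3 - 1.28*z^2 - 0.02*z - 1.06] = 18.42*z - 2.56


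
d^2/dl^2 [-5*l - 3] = 0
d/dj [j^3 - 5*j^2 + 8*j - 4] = 3*j^2 - 10*j + 8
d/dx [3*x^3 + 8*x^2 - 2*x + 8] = 9*x^2 + 16*x - 2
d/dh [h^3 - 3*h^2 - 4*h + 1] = 3*h^2 - 6*h - 4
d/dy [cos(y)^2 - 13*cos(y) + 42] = (13 - 2*cos(y))*sin(y)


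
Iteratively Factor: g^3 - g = (g + 1)*(g^2 - g) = (g - 1)*(g + 1)*(g)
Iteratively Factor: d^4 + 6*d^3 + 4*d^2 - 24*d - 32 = (d + 4)*(d^3 + 2*d^2 - 4*d - 8) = (d + 2)*(d + 4)*(d^2 - 4) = (d - 2)*(d + 2)*(d + 4)*(d + 2)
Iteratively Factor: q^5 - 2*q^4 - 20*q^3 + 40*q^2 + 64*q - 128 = (q + 2)*(q^4 - 4*q^3 - 12*q^2 + 64*q - 64) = (q - 2)*(q + 2)*(q^3 - 2*q^2 - 16*q + 32) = (q - 2)*(q + 2)*(q + 4)*(q^2 - 6*q + 8) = (q - 4)*(q - 2)*(q + 2)*(q + 4)*(q - 2)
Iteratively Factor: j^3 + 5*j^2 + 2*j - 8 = (j - 1)*(j^2 + 6*j + 8) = (j - 1)*(j + 2)*(j + 4)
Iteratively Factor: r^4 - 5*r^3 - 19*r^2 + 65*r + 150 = (r + 2)*(r^3 - 7*r^2 - 5*r + 75) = (r - 5)*(r + 2)*(r^2 - 2*r - 15) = (r - 5)^2*(r + 2)*(r + 3)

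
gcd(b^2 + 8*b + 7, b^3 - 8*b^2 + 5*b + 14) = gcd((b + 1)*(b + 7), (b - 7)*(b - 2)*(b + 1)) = b + 1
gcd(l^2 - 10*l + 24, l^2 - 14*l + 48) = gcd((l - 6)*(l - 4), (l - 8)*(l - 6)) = l - 6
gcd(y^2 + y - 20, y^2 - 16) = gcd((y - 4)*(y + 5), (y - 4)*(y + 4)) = y - 4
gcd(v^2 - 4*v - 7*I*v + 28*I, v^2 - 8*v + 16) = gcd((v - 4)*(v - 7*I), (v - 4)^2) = v - 4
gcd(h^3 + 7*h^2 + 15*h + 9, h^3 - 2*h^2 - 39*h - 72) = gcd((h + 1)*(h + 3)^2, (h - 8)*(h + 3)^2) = h^2 + 6*h + 9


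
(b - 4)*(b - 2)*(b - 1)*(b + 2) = b^4 - 5*b^3 + 20*b - 16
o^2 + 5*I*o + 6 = (o - I)*(o + 6*I)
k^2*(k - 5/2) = k^3 - 5*k^2/2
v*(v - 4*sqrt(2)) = v^2 - 4*sqrt(2)*v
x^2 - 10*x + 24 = (x - 6)*(x - 4)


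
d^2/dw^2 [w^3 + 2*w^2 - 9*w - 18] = 6*w + 4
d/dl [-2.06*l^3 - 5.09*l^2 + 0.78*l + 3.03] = -6.18*l^2 - 10.18*l + 0.78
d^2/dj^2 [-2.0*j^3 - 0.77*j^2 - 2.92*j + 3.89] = -12.0*j - 1.54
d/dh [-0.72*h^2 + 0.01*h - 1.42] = 0.01 - 1.44*h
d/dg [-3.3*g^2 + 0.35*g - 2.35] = 0.35 - 6.6*g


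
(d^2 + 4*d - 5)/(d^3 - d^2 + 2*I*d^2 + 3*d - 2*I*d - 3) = (d + 5)/(d^2 + 2*I*d + 3)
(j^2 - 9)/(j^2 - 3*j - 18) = (j - 3)/(j - 6)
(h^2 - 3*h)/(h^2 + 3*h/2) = 2*(h - 3)/(2*h + 3)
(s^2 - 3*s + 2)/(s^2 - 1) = (s - 2)/(s + 1)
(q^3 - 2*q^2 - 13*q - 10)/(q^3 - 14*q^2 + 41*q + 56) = (q^2 - 3*q - 10)/(q^2 - 15*q + 56)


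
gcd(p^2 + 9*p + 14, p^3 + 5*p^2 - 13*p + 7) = p + 7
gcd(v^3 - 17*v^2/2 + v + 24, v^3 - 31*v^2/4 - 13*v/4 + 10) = v - 8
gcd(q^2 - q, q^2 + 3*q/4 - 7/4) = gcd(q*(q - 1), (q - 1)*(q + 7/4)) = q - 1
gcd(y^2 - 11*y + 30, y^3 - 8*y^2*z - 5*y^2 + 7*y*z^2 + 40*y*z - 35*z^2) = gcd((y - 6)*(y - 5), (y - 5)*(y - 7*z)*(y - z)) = y - 5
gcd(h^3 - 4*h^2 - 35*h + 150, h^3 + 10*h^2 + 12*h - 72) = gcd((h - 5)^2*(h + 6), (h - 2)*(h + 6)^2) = h + 6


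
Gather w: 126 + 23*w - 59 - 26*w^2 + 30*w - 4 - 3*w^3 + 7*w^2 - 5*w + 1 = -3*w^3 - 19*w^2 + 48*w + 64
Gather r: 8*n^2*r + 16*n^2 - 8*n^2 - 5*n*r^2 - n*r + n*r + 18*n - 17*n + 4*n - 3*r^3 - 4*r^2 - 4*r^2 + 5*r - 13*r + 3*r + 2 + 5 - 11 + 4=8*n^2 + 5*n - 3*r^3 + r^2*(-5*n - 8) + r*(8*n^2 - 5)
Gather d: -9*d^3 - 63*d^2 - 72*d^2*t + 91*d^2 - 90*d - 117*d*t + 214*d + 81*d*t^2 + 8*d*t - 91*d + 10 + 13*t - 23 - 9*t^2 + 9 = -9*d^3 + d^2*(28 - 72*t) + d*(81*t^2 - 109*t + 33) - 9*t^2 + 13*t - 4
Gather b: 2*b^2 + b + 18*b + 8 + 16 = 2*b^2 + 19*b + 24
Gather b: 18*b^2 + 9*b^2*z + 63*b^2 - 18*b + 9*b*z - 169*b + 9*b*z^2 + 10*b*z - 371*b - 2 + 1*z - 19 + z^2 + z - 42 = b^2*(9*z + 81) + b*(9*z^2 + 19*z - 558) + z^2 + 2*z - 63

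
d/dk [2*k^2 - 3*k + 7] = 4*k - 3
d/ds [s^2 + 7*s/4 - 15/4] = 2*s + 7/4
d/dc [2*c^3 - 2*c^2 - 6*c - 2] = 6*c^2 - 4*c - 6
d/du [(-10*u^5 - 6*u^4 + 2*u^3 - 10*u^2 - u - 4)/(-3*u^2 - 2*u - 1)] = (90*u^6 + 116*u^5 + 80*u^4 + 16*u^3 + 11*u^2 - 4*u - 7)/(9*u^4 + 12*u^3 + 10*u^2 + 4*u + 1)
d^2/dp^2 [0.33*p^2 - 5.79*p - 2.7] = 0.660000000000000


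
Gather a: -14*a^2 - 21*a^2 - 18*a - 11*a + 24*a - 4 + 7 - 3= -35*a^2 - 5*a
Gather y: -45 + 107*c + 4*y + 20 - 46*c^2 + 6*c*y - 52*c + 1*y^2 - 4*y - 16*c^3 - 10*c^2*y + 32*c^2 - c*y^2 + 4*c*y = -16*c^3 - 14*c^2 + 55*c + y^2*(1 - c) + y*(-10*c^2 + 10*c) - 25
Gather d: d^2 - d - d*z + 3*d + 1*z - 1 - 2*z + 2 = d^2 + d*(2 - z) - z + 1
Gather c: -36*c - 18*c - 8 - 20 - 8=-54*c - 36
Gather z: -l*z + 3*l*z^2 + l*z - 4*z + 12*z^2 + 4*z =z^2*(3*l + 12)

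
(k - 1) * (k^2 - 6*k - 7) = k^3 - 7*k^2 - k + 7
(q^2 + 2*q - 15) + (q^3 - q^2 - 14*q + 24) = q^3 - 12*q + 9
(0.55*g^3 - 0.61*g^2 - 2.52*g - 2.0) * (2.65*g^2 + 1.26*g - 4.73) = 1.4575*g^5 - 0.9235*g^4 - 10.0481*g^3 - 5.5899*g^2 + 9.3996*g + 9.46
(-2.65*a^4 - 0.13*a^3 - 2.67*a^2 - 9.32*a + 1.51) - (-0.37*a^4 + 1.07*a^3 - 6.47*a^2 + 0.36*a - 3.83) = -2.28*a^4 - 1.2*a^3 + 3.8*a^2 - 9.68*a + 5.34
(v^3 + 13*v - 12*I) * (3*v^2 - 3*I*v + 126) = 3*v^5 - 3*I*v^4 + 165*v^3 - 75*I*v^2 + 1602*v - 1512*I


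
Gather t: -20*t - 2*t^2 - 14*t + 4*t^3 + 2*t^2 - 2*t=4*t^3 - 36*t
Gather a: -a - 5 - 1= -a - 6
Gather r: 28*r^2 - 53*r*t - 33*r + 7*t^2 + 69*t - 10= 28*r^2 + r*(-53*t - 33) + 7*t^2 + 69*t - 10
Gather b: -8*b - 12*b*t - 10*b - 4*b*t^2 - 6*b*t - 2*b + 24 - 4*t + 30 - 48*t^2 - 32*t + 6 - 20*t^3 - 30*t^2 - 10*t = b*(-4*t^2 - 18*t - 20) - 20*t^3 - 78*t^2 - 46*t + 60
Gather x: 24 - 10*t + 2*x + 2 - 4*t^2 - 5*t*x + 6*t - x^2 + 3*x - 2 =-4*t^2 - 4*t - x^2 + x*(5 - 5*t) + 24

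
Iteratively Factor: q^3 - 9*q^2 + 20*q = (q)*(q^2 - 9*q + 20) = q*(q - 5)*(q - 4)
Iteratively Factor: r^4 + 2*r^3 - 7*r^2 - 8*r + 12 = (r - 2)*(r^3 + 4*r^2 + r - 6) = (r - 2)*(r + 3)*(r^2 + r - 2) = (r - 2)*(r + 2)*(r + 3)*(r - 1)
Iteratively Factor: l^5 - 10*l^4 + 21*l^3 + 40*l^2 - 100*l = (l - 5)*(l^4 - 5*l^3 - 4*l^2 + 20*l) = (l - 5)*(l + 2)*(l^3 - 7*l^2 + 10*l) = (l - 5)*(l - 2)*(l + 2)*(l^2 - 5*l) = l*(l - 5)*(l - 2)*(l + 2)*(l - 5)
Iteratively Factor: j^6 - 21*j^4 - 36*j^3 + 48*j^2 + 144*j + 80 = (j + 2)*(j^5 - 2*j^4 - 17*j^3 - 2*j^2 + 52*j + 40) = (j + 2)^2*(j^4 - 4*j^3 - 9*j^2 + 16*j + 20) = (j + 1)*(j + 2)^2*(j^3 - 5*j^2 - 4*j + 20) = (j - 5)*(j + 1)*(j + 2)^2*(j^2 - 4) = (j - 5)*(j - 2)*(j + 1)*(j + 2)^2*(j + 2)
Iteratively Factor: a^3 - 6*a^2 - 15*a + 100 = (a - 5)*(a^2 - a - 20) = (a - 5)^2*(a + 4)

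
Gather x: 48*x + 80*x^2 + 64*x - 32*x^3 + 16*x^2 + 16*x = -32*x^3 + 96*x^2 + 128*x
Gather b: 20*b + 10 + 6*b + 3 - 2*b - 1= 24*b + 12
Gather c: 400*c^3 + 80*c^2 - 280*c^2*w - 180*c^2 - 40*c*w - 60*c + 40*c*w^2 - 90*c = 400*c^3 + c^2*(-280*w - 100) + c*(40*w^2 - 40*w - 150)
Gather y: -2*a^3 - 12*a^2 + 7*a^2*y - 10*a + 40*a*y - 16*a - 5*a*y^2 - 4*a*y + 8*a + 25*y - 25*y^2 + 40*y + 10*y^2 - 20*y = -2*a^3 - 12*a^2 - 18*a + y^2*(-5*a - 15) + y*(7*a^2 + 36*a + 45)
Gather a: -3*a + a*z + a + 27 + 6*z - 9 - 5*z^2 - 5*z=a*(z - 2) - 5*z^2 + z + 18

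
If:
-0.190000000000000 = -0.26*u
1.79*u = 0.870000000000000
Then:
No Solution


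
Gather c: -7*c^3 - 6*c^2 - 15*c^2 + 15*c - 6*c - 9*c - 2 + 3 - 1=-7*c^3 - 21*c^2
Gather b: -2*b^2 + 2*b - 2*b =-2*b^2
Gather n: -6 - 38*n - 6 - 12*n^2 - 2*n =-12*n^2 - 40*n - 12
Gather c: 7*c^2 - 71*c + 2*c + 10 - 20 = 7*c^2 - 69*c - 10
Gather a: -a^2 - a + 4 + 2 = -a^2 - a + 6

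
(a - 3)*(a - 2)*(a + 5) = a^3 - 19*a + 30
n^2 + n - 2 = (n - 1)*(n + 2)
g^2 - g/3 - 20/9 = (g - 5/3)*(g + 4/3)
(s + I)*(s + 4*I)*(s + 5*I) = s^3 + 10*I*s^2 - 29*s - 20*I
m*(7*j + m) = 7*j*m + m^2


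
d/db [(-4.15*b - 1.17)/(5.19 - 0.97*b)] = (117.674946 - 21.993198*b)/(0.97*b - 5.19)^3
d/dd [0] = 0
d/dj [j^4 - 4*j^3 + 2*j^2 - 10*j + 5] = 4*j^3 - 12*j^2 + 4*j - 10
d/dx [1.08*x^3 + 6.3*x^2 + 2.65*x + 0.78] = 3.24*x^2 + 12.6*x + 2.65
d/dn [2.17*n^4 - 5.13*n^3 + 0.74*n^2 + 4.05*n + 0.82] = 8.68*n^3 - 15.39*n^2 + 1.48*n + 4.05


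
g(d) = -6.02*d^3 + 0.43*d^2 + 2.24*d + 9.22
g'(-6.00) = -653.08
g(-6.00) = 1311.58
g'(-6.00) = -653.08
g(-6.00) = 1311.58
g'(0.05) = 2.24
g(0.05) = 9.33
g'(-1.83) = -59.81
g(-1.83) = 43.45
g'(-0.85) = -11.54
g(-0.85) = 11.32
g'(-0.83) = -10.92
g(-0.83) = 11.10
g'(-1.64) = -47.74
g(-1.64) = 33.26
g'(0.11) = 2.12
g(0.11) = 9.46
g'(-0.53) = -3.29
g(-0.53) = 9.05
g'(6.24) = -695.61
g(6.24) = -1422.74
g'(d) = -18.06*d^2 + 0.86*d + 2.24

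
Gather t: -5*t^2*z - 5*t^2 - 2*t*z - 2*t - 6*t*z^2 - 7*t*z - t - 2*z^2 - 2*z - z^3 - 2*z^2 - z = t^2*(-5*z - 5) + t*(-6*z^2 - 9*z - 3) - z^3 - 4*z^2 - 3*z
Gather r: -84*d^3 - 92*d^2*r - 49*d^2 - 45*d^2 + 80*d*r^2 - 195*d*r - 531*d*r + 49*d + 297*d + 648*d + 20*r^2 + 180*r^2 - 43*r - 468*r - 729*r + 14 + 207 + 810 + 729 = -84*d^3 - 94*d^2 + 994*d + r^2*(80*d + 200) + r*(-92*d^2 - 726*d - 1240) + 1760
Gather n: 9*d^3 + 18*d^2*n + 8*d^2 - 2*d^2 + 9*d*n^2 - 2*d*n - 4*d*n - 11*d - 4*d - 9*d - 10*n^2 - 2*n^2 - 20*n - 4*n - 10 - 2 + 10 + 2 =9*d^3 + 6*d^2 - 24*d + n^2*(9*d - 12) + n*(18*d^2 - 6*d - 24)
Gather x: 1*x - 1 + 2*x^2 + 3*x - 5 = 2*x^2 + 4*x - 6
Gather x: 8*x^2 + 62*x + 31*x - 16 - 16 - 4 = 8*x^2 + 93*x - 36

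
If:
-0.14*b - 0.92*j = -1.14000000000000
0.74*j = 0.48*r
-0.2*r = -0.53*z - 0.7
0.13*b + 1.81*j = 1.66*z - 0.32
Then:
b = -2336.42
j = 356.78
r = 550.04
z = 206.24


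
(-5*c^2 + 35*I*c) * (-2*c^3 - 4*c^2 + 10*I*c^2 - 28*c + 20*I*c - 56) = 10*c^5 + 20*c^4 - 120*I*c^4 - 210*c^3 - 240*I*c^3 - 420*c^2 - 980*I*c^2 - 1960*I*c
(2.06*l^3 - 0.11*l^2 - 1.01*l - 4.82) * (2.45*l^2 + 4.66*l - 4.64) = 5.047*l^5 + 9.3301*l^4 - 12.5455*l^3 - 16.0052*l^2 - 17.7748*l + 22.3648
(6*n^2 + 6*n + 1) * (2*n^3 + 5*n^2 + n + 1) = 12*n^5 + 42*n^4 + 38*n^3 + 17*n^2 + 7*n + 1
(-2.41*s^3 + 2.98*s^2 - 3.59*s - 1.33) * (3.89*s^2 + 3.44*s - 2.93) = -9.3749*s^5 + 3.3018*s^4 + 3.3474*s^3 - 26.2547*s^2 + 5.9435*s + 3.8969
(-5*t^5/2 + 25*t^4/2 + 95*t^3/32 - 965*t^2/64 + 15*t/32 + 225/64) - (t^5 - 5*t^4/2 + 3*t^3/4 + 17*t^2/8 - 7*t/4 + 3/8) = -7*t^5/2 + 15*t^4 + 71*t^3/32 - 1101*t^2/64 + 71*t/32 + 201/64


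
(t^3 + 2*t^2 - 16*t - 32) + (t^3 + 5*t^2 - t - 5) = 2*t^3 + 7*t^2 - 17*t - 37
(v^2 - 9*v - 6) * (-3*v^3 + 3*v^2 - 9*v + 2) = -3*v^5 + 30*v^4 - 18*v^3 + 65*v^2 + 36*v - 12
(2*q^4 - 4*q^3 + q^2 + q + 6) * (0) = 0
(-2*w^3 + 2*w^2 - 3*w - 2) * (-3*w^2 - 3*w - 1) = 6*w^5 + 5*w^3 + 13*w^2 + 9*w + 2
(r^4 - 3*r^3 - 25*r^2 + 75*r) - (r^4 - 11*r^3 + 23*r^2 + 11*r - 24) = 8*r^3 - 48*r^2 + 64*r + 24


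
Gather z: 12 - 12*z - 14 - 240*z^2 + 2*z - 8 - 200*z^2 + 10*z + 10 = -440*z^2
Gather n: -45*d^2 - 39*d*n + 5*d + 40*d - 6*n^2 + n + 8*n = -45*d^2 + 45*d - 6*n^2 + n*(9 - 39*d)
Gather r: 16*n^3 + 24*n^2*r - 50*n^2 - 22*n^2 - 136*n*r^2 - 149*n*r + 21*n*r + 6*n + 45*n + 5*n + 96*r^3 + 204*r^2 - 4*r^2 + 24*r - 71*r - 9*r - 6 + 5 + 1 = 16*n^3 - 72*n^2 + 56*n + 96*r^3 + r^2*(200 - 136*n) + r*(24*n^2 - 128*n - 56)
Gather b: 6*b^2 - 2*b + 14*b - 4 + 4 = 6*b^2 + 12*b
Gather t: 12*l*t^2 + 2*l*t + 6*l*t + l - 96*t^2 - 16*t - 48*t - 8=l + t^2*(12*l - 96) + t*(8*l - 64) - 8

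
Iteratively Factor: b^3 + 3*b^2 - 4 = (b + 2)*(b^2 + b - 2) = (b + 2)^2*(b - 1)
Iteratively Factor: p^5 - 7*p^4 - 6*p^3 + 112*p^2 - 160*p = (p)*(p^4 - 7*p^3 - 6*p^2 + 112*p - 160) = p*(p - 2)*(p^3 - 5*p^2 - 16*p + 80) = p*(p - 2)*(p + 4)*(p^2 - 9*p + 20) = p*(p - 4)*(p - 2)*(p + 4)*(p - 5)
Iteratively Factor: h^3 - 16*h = (h - 4)*(h^2 + 4*h) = (h - 4)*(h + 4)*(h)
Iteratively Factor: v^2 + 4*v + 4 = (v + 2)*(v + 2)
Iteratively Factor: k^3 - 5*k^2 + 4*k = (k - 1)*(k^2 - 4*k) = (k - 4)*(k - 1)*(k)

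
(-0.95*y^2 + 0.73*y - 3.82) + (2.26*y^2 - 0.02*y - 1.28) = 1.31*y^2 + 0.71*y - 5.1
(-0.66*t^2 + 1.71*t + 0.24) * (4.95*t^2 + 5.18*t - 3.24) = -3.267*t^4 + 5.0457*t^3 + 12.1842*t^2 - 4.2972*t - 0.7776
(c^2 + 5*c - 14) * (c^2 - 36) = c^4 + 5*c^3 - 50*c^2 - 180*c + 504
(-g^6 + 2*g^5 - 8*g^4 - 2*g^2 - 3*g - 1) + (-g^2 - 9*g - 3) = -g^6 + 2*g^5 - 8*g^4 - 3*g^2 - 12*g - 4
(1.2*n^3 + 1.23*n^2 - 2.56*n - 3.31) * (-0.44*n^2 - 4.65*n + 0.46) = -0.528*n^5 - 6.1212*n^4 - 4.0411*n^3 + 13.9262*n^2 + 14.2139*n - 1.5226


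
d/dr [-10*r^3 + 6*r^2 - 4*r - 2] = -30*r^2 + 12*r - 4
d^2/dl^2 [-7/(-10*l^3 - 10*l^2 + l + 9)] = 14*(-10*(3*l + 1)*(10*l^3 + 10*l^2 - l - 9) + (30*l^2 + 20*l - 1)^2)/(10*l^3 + 10*l^2 - l - 9)^3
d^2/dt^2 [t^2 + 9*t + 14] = 2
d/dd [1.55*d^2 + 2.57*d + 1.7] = 3.1*d + 2.57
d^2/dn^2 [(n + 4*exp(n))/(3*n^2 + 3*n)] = 2*(2*n^4*exp(n) - 4*n^3*exp(n) + n^3 + 2*n^2*exp(n) + 8*n*exp(n) + 4*exp(n))/(3*n^3*(n^3 + 3*n^2 + 3*n + 1))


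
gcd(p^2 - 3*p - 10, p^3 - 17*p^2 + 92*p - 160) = p - 5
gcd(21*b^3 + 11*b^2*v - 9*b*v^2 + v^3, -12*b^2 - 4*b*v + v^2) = 1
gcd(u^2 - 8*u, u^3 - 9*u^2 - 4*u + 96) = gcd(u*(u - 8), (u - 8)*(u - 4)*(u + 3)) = u - 8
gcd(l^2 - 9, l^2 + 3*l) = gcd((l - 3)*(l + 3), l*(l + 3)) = l + 3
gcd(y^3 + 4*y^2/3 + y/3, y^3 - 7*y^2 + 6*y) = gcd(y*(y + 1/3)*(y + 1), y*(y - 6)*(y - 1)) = y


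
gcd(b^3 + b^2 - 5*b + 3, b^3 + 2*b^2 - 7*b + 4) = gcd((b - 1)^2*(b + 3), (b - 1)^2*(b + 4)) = b^2 - 2*b + 1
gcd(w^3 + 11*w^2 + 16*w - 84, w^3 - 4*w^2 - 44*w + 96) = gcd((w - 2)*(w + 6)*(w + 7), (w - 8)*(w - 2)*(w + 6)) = w^2 + 4*w - 12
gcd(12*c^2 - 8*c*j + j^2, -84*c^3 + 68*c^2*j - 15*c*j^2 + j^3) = 12*c^2 - 8*c*j + j^2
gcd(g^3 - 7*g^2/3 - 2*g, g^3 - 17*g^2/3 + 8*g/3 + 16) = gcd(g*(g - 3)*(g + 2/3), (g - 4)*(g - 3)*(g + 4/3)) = g - 3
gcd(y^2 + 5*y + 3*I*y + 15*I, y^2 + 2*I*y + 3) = y + 3*I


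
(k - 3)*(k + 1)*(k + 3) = k^3 + k^2 - 9*k - 9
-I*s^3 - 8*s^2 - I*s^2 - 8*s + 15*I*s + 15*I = (s - 5*I)*(s - 3*I)*(-I*s - I)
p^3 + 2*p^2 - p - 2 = (p - 1)*(p + 1)*(p + 2)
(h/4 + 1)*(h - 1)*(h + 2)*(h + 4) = h^4/4 + 9*h^3/4 + 11*h^2/2 - 8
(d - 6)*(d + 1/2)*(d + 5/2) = d^3 - 3*d^2 - 67*d/4 - 15/2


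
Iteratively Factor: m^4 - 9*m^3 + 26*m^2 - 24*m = (m - 2)*(m^3 - 7*m^2 + 12*m) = m*(m - 2)*(m^2 - 7*m + 12) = m*(m - 3)*(m - 2)*(m - 4)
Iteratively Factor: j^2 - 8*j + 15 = (j - 5)*(j - 3)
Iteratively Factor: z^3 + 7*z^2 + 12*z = (z + 3)*(z^2 + 4*z) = (z + 3)*(z + 4)*(z)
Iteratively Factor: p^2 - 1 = (p + 1)*(p - 1)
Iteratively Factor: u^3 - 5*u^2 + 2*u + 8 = (u + 1)*(u^2 - 6*u + 8) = (u - 4)*(u + 1)*(u - 2)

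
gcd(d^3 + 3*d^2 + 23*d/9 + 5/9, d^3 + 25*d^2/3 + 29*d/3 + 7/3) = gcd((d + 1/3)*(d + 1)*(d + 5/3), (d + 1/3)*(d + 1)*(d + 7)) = d^2 + 4*d/3 + 1/3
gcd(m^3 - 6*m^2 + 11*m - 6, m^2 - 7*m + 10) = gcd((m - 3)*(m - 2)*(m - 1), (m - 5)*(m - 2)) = m - 2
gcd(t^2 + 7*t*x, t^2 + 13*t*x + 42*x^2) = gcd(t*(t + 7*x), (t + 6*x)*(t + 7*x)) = t + 7*x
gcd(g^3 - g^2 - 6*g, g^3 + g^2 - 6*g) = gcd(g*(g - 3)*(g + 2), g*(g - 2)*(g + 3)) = g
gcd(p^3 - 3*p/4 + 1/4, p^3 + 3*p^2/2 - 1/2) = p^2 + p/2 - 1/2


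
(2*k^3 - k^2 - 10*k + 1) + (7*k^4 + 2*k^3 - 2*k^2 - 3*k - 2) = 7*k^4 + 4*k^3 - 3*k^2 - 13*k - 1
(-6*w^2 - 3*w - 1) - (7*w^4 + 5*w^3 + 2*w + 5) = -7*w^4 - 5*w^3 - 6*w^2 - 5*w - 6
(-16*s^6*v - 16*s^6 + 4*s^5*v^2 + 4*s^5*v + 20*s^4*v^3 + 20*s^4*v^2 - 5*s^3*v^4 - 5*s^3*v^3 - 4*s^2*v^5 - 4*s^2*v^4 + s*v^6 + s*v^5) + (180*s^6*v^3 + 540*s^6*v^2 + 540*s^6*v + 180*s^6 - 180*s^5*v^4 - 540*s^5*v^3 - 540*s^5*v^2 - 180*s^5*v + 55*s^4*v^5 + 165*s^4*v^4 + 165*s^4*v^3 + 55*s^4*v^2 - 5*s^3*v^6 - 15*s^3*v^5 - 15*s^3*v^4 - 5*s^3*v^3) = 180*s^6*v^3 + 540*s^6*v^2 + 524*s^6*v + 164*s^6 - 180*s^5*v^4 - 540*s^5*v^3 - 536*s^5*v^2 - 176*s^5*v + 55*s^4*v^5 + 165*s^4*v^4 + 185*s^4*v^3 + 75*s^4*v^2 - 5*s^3*v^6 - 15*s^3*v^5 - 20*s^3*v^4 - 10*s^3*v^3 - 4*s^2*v^5 - 4*s^2*v^4 + s*v^6 + s*v^5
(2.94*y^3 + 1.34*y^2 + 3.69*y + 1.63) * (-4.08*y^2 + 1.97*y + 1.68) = -11.9952*y^5 + 0.324599999999999*y^4 - 7.4762*y^3 + 2.8701*y^2 + 9.4103*y + 2.7384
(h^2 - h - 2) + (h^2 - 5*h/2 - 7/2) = 2*h^2 - 7*h/2 - 11/2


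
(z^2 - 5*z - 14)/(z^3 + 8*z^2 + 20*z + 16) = (z - 7)/(z^2 + 6*z + 8)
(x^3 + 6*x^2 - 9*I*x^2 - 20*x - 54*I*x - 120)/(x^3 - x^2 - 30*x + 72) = (x^2 - 9*I*x - 20)/(x^2 - 7*x + 12)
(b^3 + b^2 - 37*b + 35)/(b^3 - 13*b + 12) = (b^2 + 2*b - 35)/(b^2 + b - 12)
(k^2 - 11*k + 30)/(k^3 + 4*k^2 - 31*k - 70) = (k - 6)/(k^2 + 9*k + 14)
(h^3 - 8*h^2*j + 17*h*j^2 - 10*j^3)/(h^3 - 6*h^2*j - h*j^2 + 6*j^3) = (h^2 - 7*h*j + 10*j^2)/(h^2 - 5*h*j - 6*j^2)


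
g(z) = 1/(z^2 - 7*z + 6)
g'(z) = (7 - 2*z)/(z^2 - 7*z + 6)^2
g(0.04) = 0.17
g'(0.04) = 0.21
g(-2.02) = 0.04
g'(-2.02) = 0.02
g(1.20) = -1.04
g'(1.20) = 4.99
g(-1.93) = 0.04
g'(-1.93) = 0.02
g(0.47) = 0.34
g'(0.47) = 0.71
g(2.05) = -0.24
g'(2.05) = 0.17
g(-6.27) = 0.01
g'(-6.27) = 0.00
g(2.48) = -0.19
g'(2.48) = 0.08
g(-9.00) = 0.01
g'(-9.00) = 0.00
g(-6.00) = 0.01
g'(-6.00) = 0.00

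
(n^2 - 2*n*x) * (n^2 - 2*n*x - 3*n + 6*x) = n^4 - 4*n^3*x - 3*n^3 + 4*n^2*x^2 + 12*n^2*x - 12*n*x^2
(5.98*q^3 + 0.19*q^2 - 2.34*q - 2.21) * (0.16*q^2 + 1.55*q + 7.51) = 0.9568*q^5 + 9.2994*q^4 + 44.8299*q^3 - 2.5537*q^2 - 20.9989*q - 16.5971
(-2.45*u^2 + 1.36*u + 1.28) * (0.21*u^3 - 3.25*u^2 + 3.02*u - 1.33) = -0.5145*u^5 + 8.2481*u^4 - 11.5502*u^3 + 3.2057*u^2 + 2.0568*u - 1.7024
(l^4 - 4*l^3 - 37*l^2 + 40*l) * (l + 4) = l^5 - 53*l^3 - 108*l^2 + 160*l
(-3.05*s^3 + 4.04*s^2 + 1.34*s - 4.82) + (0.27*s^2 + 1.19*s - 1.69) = -3.05*s^3 + 4.31*s^2 + 2.53*s - 6.51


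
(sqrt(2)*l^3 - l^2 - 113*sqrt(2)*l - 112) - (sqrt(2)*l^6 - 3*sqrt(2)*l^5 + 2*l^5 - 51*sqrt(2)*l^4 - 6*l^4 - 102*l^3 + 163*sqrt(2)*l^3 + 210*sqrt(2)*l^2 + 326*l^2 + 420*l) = -sqrt(2)*l^6 - 2*l^5 + 3*sqrt(2)*l^5 + 6*l^4 + 51*sqrt(2)*l^4 - 162*sqrt(2)*l^3 + 102*l^3 - 327*l^2 - 210*sqrt(2)*l^2 - 420*l - 113*sqrt(2)*l - 112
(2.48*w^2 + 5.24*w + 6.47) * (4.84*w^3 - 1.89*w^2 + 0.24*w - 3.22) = 12.0032*w^5 + 20.6744*w^4 + 22.0064*w^3 - 18.9563*w^2 - 15.32*w - 20.8334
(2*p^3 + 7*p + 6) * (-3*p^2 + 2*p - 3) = -6*p^5 + 4*p^4 - 27*p^3 - 4*p^2 - 9*p - 18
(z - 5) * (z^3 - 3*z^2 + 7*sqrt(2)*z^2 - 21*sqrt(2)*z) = z^4 - 8*z^3 + 7*sqrt(2)*z^3 - 56*sqrt(2)*z^2 + 15*z^2 + 105*sqrt(2)*z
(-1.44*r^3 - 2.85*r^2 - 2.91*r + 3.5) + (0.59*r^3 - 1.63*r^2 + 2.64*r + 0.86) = -0.85*r^3 - 4.48*r^2 - 0.27*r + 4.36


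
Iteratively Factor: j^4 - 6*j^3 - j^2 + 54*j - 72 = (j - 4)*(j^3 - 2*j^2 - 9*j + 18) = (j - 4)*(j - 2)*(j^2 - 9) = (j - 4)*(j - 2)*(j + 3)*(j - 3)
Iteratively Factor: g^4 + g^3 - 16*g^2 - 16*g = (g)*(g^3 + g^2 - 16*g - 16) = g*(g - 4)*(g^2 + 5*g + 4) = g*(g - 4)*(g + 1)*(g + 4)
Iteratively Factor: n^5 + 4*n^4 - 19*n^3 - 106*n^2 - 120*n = (n + 2)*(n^4 + 2*n^3 - 23*n^2 - 60*n) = (n + 2)*(n + 3)*(n^3 - n^2 - 20*n) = (n + 2)*(n + 3)*(n + 4)*(n^2 - 5*n) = (n - 5)*(n + 2)*(n + 3)*(n + 4)*(n)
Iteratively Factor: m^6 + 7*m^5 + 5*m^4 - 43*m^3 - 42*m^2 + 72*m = (m + 3)*(m^5 + 4*m^4 - 7*m^3 - 22*m^2 + 24*m) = m*(m + 3)*(m^4 + 4*m^3 - 7*m^2 - 22*m + 24) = m*(m + 3)*(m + 4)*(m^3 - 7*m + 6) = m*(m - 1)*(m + 3)*(m + 4)*(m^2 + m - 6) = m*(m - 2)*(m - 1)*(m + 3)*(m + 4)*(m + 3)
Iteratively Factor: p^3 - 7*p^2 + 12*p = (p - 3)*(p^2 - 4*p) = p*(p - 3)*(p - 4)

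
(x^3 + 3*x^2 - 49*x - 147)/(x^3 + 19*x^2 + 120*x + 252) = (x^2 - 4*x - 21)/(x^2 + 12*x + 36)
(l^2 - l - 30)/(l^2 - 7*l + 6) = (l + 5)/(l - 1)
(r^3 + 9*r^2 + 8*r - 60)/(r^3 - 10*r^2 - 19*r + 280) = (r^2 + 4*r - 12)/(r^2 - 15*r + 56)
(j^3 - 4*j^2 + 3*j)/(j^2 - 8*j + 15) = j*(j - 1)/(j - 5)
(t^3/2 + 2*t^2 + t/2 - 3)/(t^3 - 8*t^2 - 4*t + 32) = (t^2 + 2*t - 3)/(2*(t^2 - 10*t + 16))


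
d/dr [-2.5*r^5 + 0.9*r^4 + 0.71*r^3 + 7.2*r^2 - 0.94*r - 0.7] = -12.5*r^4 + 3.6*r^3 + 2.13*r^2 + 14.4*r - 0.94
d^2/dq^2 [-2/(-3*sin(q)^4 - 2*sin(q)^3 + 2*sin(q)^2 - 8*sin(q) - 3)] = 4*(-72*sin(q)^8 - 69*sin(q)^7 + 108*sin(q)^6 + 124*sin(q)^5 + 18*sin(q)^4 + 67*sin(q)^3 - 38*sin(q)^2 - 54*sin(q) + 70)/(3*sin(q)^4 + 2*sin(q)^3 - 2*sin(q)^2 + 8*sin(q) + 3)^3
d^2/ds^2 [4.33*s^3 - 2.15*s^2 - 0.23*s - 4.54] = 25.98*s - 4.3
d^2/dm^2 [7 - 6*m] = 0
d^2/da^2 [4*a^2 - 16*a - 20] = 8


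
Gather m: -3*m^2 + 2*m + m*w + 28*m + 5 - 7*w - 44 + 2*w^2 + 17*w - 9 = -3*m^2 + m*(w + 30) + 2*w^2 + 10*w - 48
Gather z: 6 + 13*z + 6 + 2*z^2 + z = 2*z^2 + 14*z + 12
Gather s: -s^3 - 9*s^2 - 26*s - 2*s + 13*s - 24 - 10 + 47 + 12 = -s^3 - 9*s^2 - 15*s + 25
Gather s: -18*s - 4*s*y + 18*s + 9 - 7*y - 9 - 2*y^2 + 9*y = -4*s*y - 2*y^2 + 2*y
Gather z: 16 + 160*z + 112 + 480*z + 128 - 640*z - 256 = 0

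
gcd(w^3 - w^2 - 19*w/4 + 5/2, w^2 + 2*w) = w + 2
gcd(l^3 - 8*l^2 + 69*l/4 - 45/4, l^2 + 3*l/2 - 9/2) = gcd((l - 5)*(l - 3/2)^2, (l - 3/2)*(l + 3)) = l - 3/2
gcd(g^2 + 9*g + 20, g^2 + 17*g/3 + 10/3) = g + 5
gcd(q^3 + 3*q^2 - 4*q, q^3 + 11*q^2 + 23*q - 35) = q - 1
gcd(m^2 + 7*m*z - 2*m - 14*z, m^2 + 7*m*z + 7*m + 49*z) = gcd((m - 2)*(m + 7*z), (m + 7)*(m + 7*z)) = m + 7*z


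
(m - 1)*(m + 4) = m^2 + 3*m - 4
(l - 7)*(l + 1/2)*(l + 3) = l^3 - 7*l^2/2 - 23*l - 21/2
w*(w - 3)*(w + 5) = w^3 + 2*w^2 - 15*w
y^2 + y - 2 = (y - 1)*(y + 2)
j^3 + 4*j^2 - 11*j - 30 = (j - 3)*(j + 2)*(j + 5)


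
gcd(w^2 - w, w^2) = w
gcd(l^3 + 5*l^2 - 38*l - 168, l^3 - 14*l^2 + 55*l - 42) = l - 6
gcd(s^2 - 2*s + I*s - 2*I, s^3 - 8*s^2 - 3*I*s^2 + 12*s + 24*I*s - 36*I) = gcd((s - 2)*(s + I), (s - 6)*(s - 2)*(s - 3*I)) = s - 2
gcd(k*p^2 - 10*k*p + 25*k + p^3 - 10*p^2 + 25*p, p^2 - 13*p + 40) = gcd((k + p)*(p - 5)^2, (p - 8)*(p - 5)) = p - 5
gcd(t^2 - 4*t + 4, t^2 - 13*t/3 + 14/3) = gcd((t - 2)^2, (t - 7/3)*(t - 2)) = t - 2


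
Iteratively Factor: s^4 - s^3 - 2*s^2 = (s + 1)*(s^3 - 2*s^2) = (s - 2)*(s + 1)*(s^2) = s*(s - 2)*(s + 1)*(s)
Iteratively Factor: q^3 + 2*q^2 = (q + 2)*(q^2) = q*(q + 2)*(q)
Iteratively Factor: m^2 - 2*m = (m)*(m - 2)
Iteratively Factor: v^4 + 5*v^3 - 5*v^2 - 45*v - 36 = (v + 3)*(v^3 + 2*v^2 - 11*v - 12) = (v + 3)*(v + 4)*(v^2 - 2*v - 3) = (v - 3)*(v + 3)*(v + 4)*(v + 1)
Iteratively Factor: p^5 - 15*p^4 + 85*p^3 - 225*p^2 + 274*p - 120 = (p - 1)*(p^4 - 14*p^3 + 71*p^2 - 154*p + 120) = (p - 4)*(p - 1)*(p^3 - 10*p^2 + 31*p - 30) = (p - 5)*(p - 4)*(p - 1)*(p^2 - 5*p + 6) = (p - 5)*(p - 4)*(p - 2)*(p - 1)*(p - 3)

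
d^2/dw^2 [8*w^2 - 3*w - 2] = 16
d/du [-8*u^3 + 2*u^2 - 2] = 4*u*(1 - 6*u)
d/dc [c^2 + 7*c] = 2*c + 7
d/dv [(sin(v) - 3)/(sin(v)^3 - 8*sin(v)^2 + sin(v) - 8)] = (-2*sin(v)^3 + 17*sin(v)^2 - 48*sin(v) - 5)*cos(v)/((sin(v) - 8)^2*(sin(v)^2 + 1)^2)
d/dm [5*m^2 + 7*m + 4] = 10*m + 7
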